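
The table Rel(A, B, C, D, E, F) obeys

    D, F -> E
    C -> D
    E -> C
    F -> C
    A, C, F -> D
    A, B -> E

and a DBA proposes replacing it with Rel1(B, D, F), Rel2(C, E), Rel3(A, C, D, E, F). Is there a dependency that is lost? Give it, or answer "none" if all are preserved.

A, B -> E

Check A, B → E: no single fragment contains all of {A, B, E}, and the restricted closure of {A, B} across the fragments never reaches {E}.
D, F → E is preserved.
C → D is preserved.
E → C is preserved.
F → C is preserved.
A, C, F → D is preserved.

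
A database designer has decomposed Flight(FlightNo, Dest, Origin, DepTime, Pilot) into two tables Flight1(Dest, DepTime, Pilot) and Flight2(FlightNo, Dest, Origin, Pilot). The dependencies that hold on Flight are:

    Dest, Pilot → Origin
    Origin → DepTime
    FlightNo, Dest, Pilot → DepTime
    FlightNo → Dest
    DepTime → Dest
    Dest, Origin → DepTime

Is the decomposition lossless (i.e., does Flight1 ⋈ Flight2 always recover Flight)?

Yes

Common attributes: Flight1 ∩ Flight2 = {Dest, Pilot}.
Closure of {Dest, Pilot}: Dest, Pilot → Origin applies, adding Origin; Origin → DepTime applies, adding DepTime. So (Dest, Pilot)⁺ = {Dest, Origin, DepTime, Pilot}.
This closure contains every attribute of Flight1, so Flight1 ∩ Flight2 → Flight1. The join is lossless.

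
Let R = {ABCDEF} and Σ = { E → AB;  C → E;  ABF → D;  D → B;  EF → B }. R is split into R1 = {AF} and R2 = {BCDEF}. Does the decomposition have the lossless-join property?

Common attributes: R1 ∩ R2 = {F}.
No dependency enlarges {F}, so (F)⁺ = {F}.
The closure contains neither all of R1 = {AF} nor all of R2 = {BCDEF}, so the common attributes are not a superkey of either fragment. The join is lossy.

No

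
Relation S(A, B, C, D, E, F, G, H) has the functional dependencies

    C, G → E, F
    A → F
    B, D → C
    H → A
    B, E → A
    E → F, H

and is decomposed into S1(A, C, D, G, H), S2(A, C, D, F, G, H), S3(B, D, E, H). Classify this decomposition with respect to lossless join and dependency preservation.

Lossless test (chase): Rows 1 and 2 agree on C, G; apply C, G→E, F and equate their E, F entries. Rows 1 and 3 agree on H; apply H→A and equate their A entries. Rows 1 and 3 agree on A; apply A→F and equate their F entries. No row becomes fully distinguished — the join is lossy.
Dependency preservation: the restricted closure of {C, G} across the fragments never reaches {E, F}, so C, G → E, F cannot be enforced without a join — not preserved.

lossy and not dependency-preserving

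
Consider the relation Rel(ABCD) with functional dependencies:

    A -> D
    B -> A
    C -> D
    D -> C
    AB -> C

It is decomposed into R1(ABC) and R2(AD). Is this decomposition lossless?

Common attributes: R1 ∩ R2 = {A}.
Closure of {A}: A → D applies, adding D; D → C applies, adding C. So (A)⁺ = {ACD}.
This closure contains every attribute of R2, so R1 ∩ R2 → R2. The join is lossless.

Yes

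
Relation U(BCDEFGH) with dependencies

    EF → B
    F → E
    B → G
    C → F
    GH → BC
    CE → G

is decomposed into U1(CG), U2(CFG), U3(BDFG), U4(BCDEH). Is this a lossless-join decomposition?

Chase test. Columns are BCDEFGH; row i has aⱼ where attribute j ∈ Ui, else bᵢⱼ.
Initial tableau (one row per fragment):
  row 1: b11 a2 b13 b14 b15 a6 b17
  row 2: b21 a2 b23 b24 a5 a6 b27
  row 3: a1 b32 a3 b34 a5 a6 b37
  row 4: a1 a2 a3 a4 b45 b46 a7
Rows 2 and 3 agree on F; apply F→E and equate their E entries.
Rows 3 and 4 agree on B; apply B→G and equate their G entries.
Rows 1 and 2 agree on C; apply C→F and equate their F entries.
Rows 1 and 4 agree on C; apply C→F and equate their F entries.
Rows 2 and 3 agree on EF; apply EF→B and equate their B entries.
Rows 1 and 2 agree on F; apply F→E and equate their E entries.
Rows 1 and 4 agree on F; apply F→E and equate their E entries.
Rows 1 and 2 agree on EF; apply EF→B and equate their B entries.
Row 4 is now all distinguished symbols — the join is lossless.

Yes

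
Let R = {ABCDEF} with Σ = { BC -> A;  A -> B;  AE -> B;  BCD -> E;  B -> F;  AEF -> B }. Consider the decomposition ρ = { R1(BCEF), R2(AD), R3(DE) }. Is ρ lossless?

No

Chase test. Columns are ABCDEF; row i has aⱼ where attribute j ∈ Ri, else bᵢⱼ.
Initial tableau (one row per fragment):
  row 1: b11 a2 a3 b14 a5 a6
  row 2: a1 b22 b23 a4 b25 b26
  row 3: b31 b32 b33 a4 a5 b36
No row becomes fully distinguished — the join is lossy.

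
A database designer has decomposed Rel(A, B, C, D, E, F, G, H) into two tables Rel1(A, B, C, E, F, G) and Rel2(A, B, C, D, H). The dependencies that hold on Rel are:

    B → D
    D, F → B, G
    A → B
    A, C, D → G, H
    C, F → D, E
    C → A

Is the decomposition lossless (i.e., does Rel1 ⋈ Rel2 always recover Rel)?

Common attributes: Rel1 ∩ Rel2 = {A, B, C}.
Closure of {A, B, C}: B → D applies, adding D; A, C, D → G, H applies, adding G, H. So (A, B, C)⁺ = {A, B, C, D, G, H}.
This closure contains every attribute of Rel2, so Rel1 ∩ Rel2 → Rel2. The join is lossless.

Yes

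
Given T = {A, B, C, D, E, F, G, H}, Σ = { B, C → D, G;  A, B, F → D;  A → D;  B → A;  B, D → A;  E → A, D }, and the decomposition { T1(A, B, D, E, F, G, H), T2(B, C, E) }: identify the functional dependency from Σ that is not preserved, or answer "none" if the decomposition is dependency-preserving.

B, C → D, G

Check B, C → D, G: no single fragment contains all of {B, C, D, G}, and the restricted closure of {B, C} across the fragments never reaches {D, G}.
A, B, F → D is preserved.
A → D is preserved.
B → A is preserved.
B, D → A is preserved.
E → A, D is preserved.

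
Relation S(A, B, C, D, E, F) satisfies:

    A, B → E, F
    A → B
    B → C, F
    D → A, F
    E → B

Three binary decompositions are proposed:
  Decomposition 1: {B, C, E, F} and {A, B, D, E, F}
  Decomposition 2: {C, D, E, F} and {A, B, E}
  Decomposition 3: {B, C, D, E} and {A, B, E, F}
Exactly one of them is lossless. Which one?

Decomposition 1

Decomposition 1: common = {B, E, F}, closure = {B, C, E, F} → lossless.
Decomposition 2: common = {E}, closure = {B, C, E, F} → lossy.
Decomposition 3: common = {B, E}, closure = {B, C, E, F} → lossy.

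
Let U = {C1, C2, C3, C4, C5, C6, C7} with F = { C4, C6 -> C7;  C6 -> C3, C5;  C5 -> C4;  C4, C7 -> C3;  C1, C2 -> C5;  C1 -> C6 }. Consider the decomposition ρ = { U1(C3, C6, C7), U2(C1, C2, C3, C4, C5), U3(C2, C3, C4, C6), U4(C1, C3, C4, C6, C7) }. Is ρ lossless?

Chase test. Columns are C1, C2, C3, C4, C5, C6, C7; row i has aⱼ where attribute j ∈ Ui, else bᵢⱼ.
Initial tableau (one row per fragment):
  row 1: b11 b12 a3 b14 b15 a6 a7
  row 2: a1 a2 a3 a4 a5 b26 b27
  row 3: b31 a2 a3 a4 b35 a6 b37
  row 4: a1 b42 a3 a4 b45 a6 a7
Rows 3 and 4 agree on C4, C6; apply C4, C6→C7 and equate their C7 entries.
Rows 1 and 3 agree on C6; apply C6→C3, C5 and equate their C3, C5 entries.
Rows 1 and 4 agree on C6; apply C6→C3, C5 and equate their C3, C5 entries.
Rows 1 and 3 agree on C5; apply C5→C4 and equate their C4 entries.
Rows 2 and 4 agree on C1; apply C1→C6 and equate their C6 entries.
Rows 1 and 2 agree on C4, C6; apply C4, C6→C7 and equate their C7 entries.
Rows 1 and 2 agree on C6; apply C6→C3, C5 and equate their C3, C5 entries.
Row 2 is now all distinguished symbols — the join is lossless.

Yes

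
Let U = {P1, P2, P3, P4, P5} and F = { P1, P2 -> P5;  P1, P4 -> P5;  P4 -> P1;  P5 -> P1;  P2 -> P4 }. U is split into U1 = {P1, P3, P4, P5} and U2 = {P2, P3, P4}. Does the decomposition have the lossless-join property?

Common attributes: U1 ∩ U2 = {P3, P4}.
Closure of {P3, P4}: P4 → P1 applies, adding P1; P1, P4 → P5 applies, adding P5. So (P3, P4)⁺ = {P1, P3, P4, P5}.
This closure contains every attribute of U1, so U1 ∩ U2 → U1. The join is lossless.

Yes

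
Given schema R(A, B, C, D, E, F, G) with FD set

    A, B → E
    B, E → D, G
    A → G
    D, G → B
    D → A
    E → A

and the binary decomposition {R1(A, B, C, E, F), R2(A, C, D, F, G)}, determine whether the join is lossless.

No

Common attributes: R1 ∩ R2 = {A, C, F}.
Closure of {A, C, F}: A → G applies, adding G. So (A, C, F)⁺ = {A, C, F, G}.
The closure contains neither all of R1 = {A, B, C, E, F} nor all of R2 = {A, C, D, F, G}, so the common attributes are not a superkey of either fragment. The join is lossy.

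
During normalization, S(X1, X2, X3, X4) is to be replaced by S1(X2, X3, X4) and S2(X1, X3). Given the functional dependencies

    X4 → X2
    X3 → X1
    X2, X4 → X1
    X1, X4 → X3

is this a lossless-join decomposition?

Yes

Common attributes: S1 ∩ S2 = {X3}.
Closure of {X3}: X3 → X1 applies, adding X1. So (X3)⁺ = {X1, X3}.
This closure contains every attribute of S2, so S1 ∩ S2 → S2. The join is lossless.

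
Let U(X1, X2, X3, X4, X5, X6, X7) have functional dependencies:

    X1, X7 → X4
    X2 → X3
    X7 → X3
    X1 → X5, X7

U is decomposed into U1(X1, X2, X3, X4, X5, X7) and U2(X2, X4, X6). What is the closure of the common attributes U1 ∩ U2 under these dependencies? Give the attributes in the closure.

U1 ∩ U2 = {X2, X4}.
X2 → X3 applies, adding X3
Closure: {X2, X3, X4}.

X2, X3, X4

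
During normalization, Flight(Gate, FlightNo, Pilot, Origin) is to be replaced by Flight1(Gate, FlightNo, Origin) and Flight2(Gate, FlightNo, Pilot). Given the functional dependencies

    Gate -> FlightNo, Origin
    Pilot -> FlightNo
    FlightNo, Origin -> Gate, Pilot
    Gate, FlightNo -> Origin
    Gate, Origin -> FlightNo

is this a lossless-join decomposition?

Common attributes: Flight1 ∩ Flight2 = {Gate, FlightNo}.
Closure of {Gate, FlightNo}: Gate → FlightNo, Origin applies, adding Origin; FlightNo, Origin → Gate, Pilot applies, adding Pilot. So (Gate, FlightNo)⁺ = {Gate, FlightNo, Pilot, Origin}.
This closure contains every attribute of Flight1, so Flight1 ∩ Flight2 → Flight1. The join is lossless.

Yes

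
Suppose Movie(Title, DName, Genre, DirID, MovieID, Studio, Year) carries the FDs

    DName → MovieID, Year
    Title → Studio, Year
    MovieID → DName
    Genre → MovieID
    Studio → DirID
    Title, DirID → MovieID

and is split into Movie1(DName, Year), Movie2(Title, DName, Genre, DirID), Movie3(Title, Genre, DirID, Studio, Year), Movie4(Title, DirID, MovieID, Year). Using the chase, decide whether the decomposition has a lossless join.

Chase test. Columns are Title, DName, Genre, DirID, MovieID, Studio, Year; row i has aⱼ where attribute j ∈ Moviei, else bᵢⱼ.
Initial tableau (one row per fragment):
  row 1: b11 a2 b13 b14 b15 b16 a7
  row 2: a1 a2 a3 a4 b25 b26 b27
  row 3: a1 b32 a3 a4 b35 a6 a7
  row 4: a1 b42 b43 a4 a5 b46 a7
Rows 1 and 2 agree on DName; apply DName→MovieID, Year and equate their MovieID, Year entries.
Rows 2 and 3 agree on Title; apply Title→Studio, Year and equate their Studio, Year entries.
Rows 2 and 4 agree on Title; apply Title→Studio, Year and equate their Studio, Year entries.
Rows 2 and 3 agree on Genre; apply Genre→MovieID and equate their MovieID entries.
Rows 2 and 4 agree on Title, DirID; apply Title, DirID→MovieID and equate their MovieID entries.
Rows 1 and 3 agree on MovieID; apply MovieID→DName and equate their DName entries.
Rows 1 and 4 agree on MovieID; apply MovieID→DName and equate their DName entries.
Row 2 is now all distinguished symbols — the join is lossless.

Yes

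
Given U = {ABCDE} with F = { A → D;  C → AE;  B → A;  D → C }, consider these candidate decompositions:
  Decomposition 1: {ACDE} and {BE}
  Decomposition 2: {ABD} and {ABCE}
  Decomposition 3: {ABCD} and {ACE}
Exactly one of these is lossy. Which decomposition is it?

Decomposition 1: common = {E}, closure = {E} → lossy.
Decomposition 2: common = {AB}, closure = {ABCDE} → lossless.
Decomposition 3: common = {AC}, closure = {ACDE} → lossless.

Decomposition 1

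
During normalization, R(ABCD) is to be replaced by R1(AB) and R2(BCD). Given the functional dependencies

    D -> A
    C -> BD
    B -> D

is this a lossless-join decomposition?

Yes

Common attributes: R1 ∩ R2 = {B}.
Closure of {B}: B → D applies, adding D; D → A applies, adding A. So (B)⁺ = {ABD}.
This closure contains every attribute of R1, so R1 ∩ R2 → R1. The join is lossless.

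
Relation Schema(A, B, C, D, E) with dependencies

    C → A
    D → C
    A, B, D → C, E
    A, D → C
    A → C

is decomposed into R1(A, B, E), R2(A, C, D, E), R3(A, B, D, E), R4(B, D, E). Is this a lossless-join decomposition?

Yes

Chase test. Columns are A, B, C, D, E; row i has aⱼ where attribute j ∈ Ri, else bᵢⱼ.
Initial tableau (one row per fragment):
  row 1: a1 a2 b13 b14 a5
  row 2: a1 b22 a3 a4 a5
  row 3: a1 a2 b33 a4 a5
  row 4: b41 a2 b43 a4 a5
Rows 2 and 3 agree on D; apply D→C and equate their C entries.
Rows 2 and 4 agree on D; apply D→C and equate their C entries.
Rows 1 and 2 agree on A; apply A→C and equate their C entries.
Rows 1 and 4 agree on C; apply C→A and equate their A entries.
Row 3 is now all distinguished symbols — the join is lossless.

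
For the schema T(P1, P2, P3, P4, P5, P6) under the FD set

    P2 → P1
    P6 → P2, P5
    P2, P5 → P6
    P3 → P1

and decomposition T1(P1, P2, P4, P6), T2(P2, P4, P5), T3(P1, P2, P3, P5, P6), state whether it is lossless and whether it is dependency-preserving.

Lossless test (chase): Rows 1 and 2 agree on P2; apply P2→P1 and equate their P1 entries. Rows 1 and 3 agree on P6; apply P6→P2, P5 and equate their P2, P5 entries. Rows 1 and 2 agree on P2, P5; apply P2, P5→P6 and equate their P6 entries. No row becomes fully distinguished — the join is lossy.
Dependency preservation: every FD's attributes lie within a single fragment, so each can be enforced locally — preserved.

lossy but dependency-preserving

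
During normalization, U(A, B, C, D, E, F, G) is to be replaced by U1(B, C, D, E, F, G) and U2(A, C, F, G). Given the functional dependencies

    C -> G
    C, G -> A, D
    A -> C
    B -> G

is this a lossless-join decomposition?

Yes

Common attributes: U1 ∩ U2 = {C, F, G}.
Closure of {C, F, G}: C, G → A, D applies, adding A, D. So (C, F, G)⁺ = {A, C, D, F, G}.
This closure contains every attribute of U2, so U1 ∩ U2 → U2. The join is lossless.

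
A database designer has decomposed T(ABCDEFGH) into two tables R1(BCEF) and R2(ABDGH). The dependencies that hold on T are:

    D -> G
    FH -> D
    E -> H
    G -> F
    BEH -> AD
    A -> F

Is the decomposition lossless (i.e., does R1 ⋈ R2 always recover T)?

Common attributes: R1 ∩ R2 = {B}.
No dependency enlarges {B}, so (B)⁺ = {B}.
The closure contains neither all of R1 = {BCEF} nor all of R2 = {ABDGH}, so the common attributes are not a superkey of either fragment. The join is lossy.

No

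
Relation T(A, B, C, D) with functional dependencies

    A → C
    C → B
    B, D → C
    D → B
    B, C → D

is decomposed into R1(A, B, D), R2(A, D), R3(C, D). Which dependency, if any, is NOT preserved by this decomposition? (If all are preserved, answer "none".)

A → C: restricted closure across fragments reaches C.
C → B: restricted closure across fragments reaches B.
B, D → C: restricted closure across fragments reaches C.
D → B lies within R1.
B, C → D: restricted closure across fragments reaches D.
Every dependency is enforceable on the fragments, so the decomposition is dependency-preserving.

none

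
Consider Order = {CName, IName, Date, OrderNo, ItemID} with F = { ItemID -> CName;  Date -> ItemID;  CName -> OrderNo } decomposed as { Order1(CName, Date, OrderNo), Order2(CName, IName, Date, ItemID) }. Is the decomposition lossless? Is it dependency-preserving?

lossless and dependency-preserving

Lossless test: (CName, Date)⁺ = {CName, Date, OrderNo, ItemID}, which contains all of one fragment — lossless.
Dependency preservation: every FD's attributes lie within a single fragment, so each can be enforced locally — preserved.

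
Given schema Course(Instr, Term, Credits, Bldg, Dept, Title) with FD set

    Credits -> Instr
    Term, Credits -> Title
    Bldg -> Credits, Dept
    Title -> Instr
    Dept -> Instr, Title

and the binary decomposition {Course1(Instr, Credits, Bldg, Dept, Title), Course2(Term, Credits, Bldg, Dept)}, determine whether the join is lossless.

Yes

Common attributes: Course1 ∩ Course2 = {Credits, Bldg, Dept}.
Closure of {Credits, Bldg, Dept}: Credits → Instr applies, adding Instr; Dept → Instr, Title applies, adding Title. So (Credits, Bldg, Dept)⁺ = {Instr, Credits, Bldg, Dept, Title}.
This closure contains every attribute of Course1, so Course1 ∩ Course2 → Course1. The join is lossless.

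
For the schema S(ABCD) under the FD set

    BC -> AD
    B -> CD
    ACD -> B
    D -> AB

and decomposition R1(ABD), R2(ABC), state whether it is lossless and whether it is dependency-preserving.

Lossless test: (AB)⁺ = {ABCD}, which contains all of one fragment — lossless.
Dependency preservation: BC → AD; B → CD; ACD → B are not contained in any single fragment, but the restricted closure of each left-hand side across the fragments still reaches the right-hand side; the remaining FDs each lie inside some fragment. All dependencies are preserved.

lossless and dependency-preserving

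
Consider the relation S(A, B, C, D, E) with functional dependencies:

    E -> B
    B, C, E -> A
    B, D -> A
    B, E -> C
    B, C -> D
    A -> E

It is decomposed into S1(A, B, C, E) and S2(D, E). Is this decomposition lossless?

Yes

Common attributes: S1 ∩ S2 = {E}.
Closure of {E}: E → B applies, adding B; B, E → C applies, adding C; B, C → D applies, adding D; B, C, E → A applies, adding A. So (E)⁺ = {A, B, C, D, E}.
This closure contains every attribute of S1, so S1 ∩ S2 → S1. The join is lossless.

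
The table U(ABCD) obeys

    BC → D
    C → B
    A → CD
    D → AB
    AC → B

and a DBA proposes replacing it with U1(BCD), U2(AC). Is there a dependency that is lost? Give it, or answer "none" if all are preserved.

BC → D lies within U1.
C → B lies within U1.
A → CD: restricted closure across fragments reaches CD.
D → AB: restricted closure across fragments reaches AB.
AC → B: restricted closure across fragments reaches B.
Every dependency is enforceable on the fragments, so the decomposition is dependency-preserving.

none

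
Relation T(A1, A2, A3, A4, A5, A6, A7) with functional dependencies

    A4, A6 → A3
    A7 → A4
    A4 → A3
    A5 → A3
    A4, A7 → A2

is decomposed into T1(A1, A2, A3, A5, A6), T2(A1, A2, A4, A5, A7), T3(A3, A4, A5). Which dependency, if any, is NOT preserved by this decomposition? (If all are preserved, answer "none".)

none

A4, A6 → A3: restricted closure across fragments reaches A3.
A7 → A4 lies within T2.
A4 → A3 lies within T3.
A5 → A3 lies within T1.
A4, A7 → A2 lies within T2.
Every dependency is enforceable on the fragments, so the decomposition is dependency-preserving.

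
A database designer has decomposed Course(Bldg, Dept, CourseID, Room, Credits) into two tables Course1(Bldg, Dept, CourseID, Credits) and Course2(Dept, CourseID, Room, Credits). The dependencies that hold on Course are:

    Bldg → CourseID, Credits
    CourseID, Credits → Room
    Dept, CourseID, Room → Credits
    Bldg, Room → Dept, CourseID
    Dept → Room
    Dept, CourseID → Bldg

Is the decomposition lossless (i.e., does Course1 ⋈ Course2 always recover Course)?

Common attributes: Course1 ∩ Course2 = {Dept, CourseID, Credits}.
Closure of {Dept, CourseID, Credits}: CourseID, Credits → Room applies, adding Room; Dept, CourseID → Bldg applies, adding Bldg. So (Dept, CourseID, Credits)⁺ = {Bldg, Dept, CourseID, Room, Credits}.
This closure contains every attribute of Course1, so Course1 ∩ Course2 → Course1. The join is lossless.

Yes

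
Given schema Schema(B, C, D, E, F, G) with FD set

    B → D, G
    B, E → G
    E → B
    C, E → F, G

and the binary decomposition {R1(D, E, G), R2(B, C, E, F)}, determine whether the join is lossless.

Yes

Common attributes: R1 ∩ R2 = {E}.
Closure of {E}: E → B applies, adding B; B → D, G applies, adding D, G. So (E)⁺ = {B, D, E, G}.
This closure contains every attribute of R1, so R1 ∩ R2 → R1. The join is lossless.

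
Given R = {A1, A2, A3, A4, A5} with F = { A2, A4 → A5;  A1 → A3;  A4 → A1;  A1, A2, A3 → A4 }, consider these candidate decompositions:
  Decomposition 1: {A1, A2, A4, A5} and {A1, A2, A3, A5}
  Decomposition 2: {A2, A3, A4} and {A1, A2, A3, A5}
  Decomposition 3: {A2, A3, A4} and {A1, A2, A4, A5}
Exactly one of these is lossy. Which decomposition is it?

Decomposition 2

Decomposition 1: common = {A1, A2, A5}, closure = {A1, A2, A3, A4, A5} → lossless.
Decomposition 2: common = {A2, A3}, closure = {A2, A3} → lossy.
Decomposition 3: common = {A2, A4}, closure = {A1, A2, A3, A4, A5} → lossless.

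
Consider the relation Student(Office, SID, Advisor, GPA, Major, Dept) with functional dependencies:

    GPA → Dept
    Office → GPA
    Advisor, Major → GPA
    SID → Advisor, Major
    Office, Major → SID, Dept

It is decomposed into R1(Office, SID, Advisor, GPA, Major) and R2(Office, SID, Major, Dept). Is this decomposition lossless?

Common attributes: R1 ∩ R2 = {Office, SID, Major}.
Closure of {Office, SID, Major}: Office → GPA applies, adding GPA; SID → Advisor, Major applies, adding Advisor; Office, Major → SID, Dept applies, adding Dept. So (Office, SID, Major)⁺ = {Office, SID, Advisor, GPA, Major, Dept}.
This closure contains every attribute of R1, so R1 ∩ R2 → R1. The join is lossless.

Yes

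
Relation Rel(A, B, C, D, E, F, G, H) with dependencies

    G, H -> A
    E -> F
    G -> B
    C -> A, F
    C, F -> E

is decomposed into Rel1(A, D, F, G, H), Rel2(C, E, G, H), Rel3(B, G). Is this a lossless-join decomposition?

No

Chase test. Columns are A, B, C, D, E, F, G, H; row i has aⱼ where attribute j ∈ Reli, else bᵢⱼ.
Initial tableau (one row per fragment):
  row 1: a1 b12 b13 a4 b15 a6 a7 a8
  row 2: b21 b22 a3 b24 a5 b26 a7 a8
  row 3: b31 a2 b33 b34 b35 b36 a7 b38
Rows 1 and 2 agree on G, H; apply G, H→A and equate their A entries.
Rows 1 and 2 agree on G; apply G→B and equate their B entries.
Rows 1 and 3 agree on G; apply G→B and equate their B entries.
No row becomes fully distinguished — the join is lossy.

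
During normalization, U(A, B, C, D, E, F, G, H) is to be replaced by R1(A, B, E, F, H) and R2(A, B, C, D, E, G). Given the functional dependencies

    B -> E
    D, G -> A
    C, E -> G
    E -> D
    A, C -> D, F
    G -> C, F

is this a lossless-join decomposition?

Common attributes: R1 ∩ R2 = {A, B, E}.
Closure of {A, B, E}: E → D applies, adding D. So (A, B, E)⁺ = {A, B, D, E}.
The closure contains neither all of R1 = {A, B, E, F, H} nor all of R2 = {A, B, C, D, E, G}, so the common attributes are not a superkey of either fragment. The join is lossy.

No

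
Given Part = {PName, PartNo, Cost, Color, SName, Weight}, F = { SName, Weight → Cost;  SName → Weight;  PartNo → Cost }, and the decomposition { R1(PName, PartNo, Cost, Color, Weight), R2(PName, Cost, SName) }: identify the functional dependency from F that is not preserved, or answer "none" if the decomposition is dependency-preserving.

SName → Weight

Check SName → Weight: no single fragment contains all of {SName, Weight}, and the restricted closure of {SName} across the fragments never reaches {Weight}.
SName, Weight → Cost is preserved.
PartNo → Cost is preserved.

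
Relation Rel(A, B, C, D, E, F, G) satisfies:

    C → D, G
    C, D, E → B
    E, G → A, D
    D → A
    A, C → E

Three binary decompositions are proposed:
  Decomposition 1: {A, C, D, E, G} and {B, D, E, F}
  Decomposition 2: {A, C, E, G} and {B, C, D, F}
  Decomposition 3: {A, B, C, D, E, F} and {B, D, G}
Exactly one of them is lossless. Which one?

Decomposition 2

Decomposition 1: common = {D, E}, closure = {A, D, E} → lossy.
Decomposition 2: common = {C}, closure = {A, B, C, D, E, G} → lossless.
Decomposition 3: common = {B, D}, closure = {A, B, D} → lossy.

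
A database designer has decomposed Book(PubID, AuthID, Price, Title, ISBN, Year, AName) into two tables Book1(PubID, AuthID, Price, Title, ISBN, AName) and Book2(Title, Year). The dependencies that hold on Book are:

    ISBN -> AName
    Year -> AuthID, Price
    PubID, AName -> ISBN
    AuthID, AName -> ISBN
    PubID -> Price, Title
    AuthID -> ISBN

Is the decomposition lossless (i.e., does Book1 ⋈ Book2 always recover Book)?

No

Common attributes: Book1 ∩ Book2 = {Title}.
No dependency enlarges {Title}, so (Title)⁺ = {Title}.
The closure contains neither all of Book1 = {PubID, AuthID, Price, Title, ISBN, AName} nor all of Book2 = {Title, Year}, so the common attributes are not a superkey of either fragment. The join is lossy.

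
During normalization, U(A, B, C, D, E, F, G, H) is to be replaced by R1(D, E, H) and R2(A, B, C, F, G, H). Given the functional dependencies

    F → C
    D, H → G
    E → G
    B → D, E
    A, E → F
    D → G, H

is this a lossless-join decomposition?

No

Common attributes: R1 ∩ R2 = {H}.
No dependency enlarges {H}, so (H)⁺ = {H}.
The closure contains neither all of R1 = {D, E, H} nor all of R2 = {A, B, C, F, G, H}, so the common attributes are not a superkey of either fragment. The join is lossy.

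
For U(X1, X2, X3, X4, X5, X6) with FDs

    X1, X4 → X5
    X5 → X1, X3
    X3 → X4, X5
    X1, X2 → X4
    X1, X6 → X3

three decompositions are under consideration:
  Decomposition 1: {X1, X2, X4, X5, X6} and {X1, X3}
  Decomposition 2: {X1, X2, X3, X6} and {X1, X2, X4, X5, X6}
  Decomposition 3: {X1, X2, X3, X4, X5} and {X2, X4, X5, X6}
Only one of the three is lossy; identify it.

Decomposition 1

Decomposition 1: common = {X1}, closure = {X1} → lossy.
Decomposition 2: common = {X1, X2, X6}, closure = {X1, X2, X3, X4, X5, X6} → lossless.
Decomposition 3: common = {X2, X4, X5}, closure = {X1, X2, X3, X4, X5} → lossless.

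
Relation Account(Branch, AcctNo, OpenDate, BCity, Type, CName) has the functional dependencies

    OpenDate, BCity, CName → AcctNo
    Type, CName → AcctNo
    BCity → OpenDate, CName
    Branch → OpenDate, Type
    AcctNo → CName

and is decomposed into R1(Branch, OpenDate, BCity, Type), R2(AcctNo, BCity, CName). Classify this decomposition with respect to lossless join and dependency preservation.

Lossless test: (BCity)⁺ = {AcctNo, OpenDate, BCity, CName}, which contains all of one fragment — lossless.
Dependency preservation: the restricted closure of {Type, CName} across the fragments never reaches {AcctNo}, so Type, CName → AcctNo cannot be enforced without a join — not preserved.

lossless but not dependency-preserving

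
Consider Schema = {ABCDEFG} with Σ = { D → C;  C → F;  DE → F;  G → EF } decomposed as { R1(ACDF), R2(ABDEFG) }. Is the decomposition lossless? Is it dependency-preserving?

Lossless test: (ADF)⁺ = {ACDF}, which contains all of one fragment — lossless.
Dependency preservation: every FD's attributes lie within a single fragment, so each can be enforced locally — preserved.

lossless and dependency-preserving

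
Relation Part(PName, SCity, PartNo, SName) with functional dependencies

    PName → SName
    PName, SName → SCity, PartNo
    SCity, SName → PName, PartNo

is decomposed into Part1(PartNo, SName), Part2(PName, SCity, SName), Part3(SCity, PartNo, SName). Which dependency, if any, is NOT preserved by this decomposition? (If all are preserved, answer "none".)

PName → SName lies within Part2.
PName, SName → SCity, PartNo: restricted closure across fragments reaches SCity, PartNo.
SCity, SName → PName, PartNo: restricted closure across fragments reaches PName, PartNo.
Every dependency is enforceable on the fragments, so the decomposition is dependency-preserving.

none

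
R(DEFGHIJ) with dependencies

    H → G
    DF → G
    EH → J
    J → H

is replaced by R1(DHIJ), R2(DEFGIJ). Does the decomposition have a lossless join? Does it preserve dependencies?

Lossless test: (DIJ)⁺ = {DGHIJ}, which contains all of one fragment — lossless.
Dependency preservation: the restricted closure of {H} across the fragments never reaches {G}, so H → G cannot be enforced without a join — not preserved.

lossless but not dependency-preserving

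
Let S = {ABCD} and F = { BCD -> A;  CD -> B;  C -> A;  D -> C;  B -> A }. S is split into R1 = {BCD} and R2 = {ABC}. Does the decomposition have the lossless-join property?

Common attributes: R1 ∩ R2 = {BC}.
Closure of {BC}: C → A applies, adding A. So (BC)⁺ = {ABC}.
This closure contains every attribute of R2, so R1 ∩ R2 → R2. The join is lossless.

Yes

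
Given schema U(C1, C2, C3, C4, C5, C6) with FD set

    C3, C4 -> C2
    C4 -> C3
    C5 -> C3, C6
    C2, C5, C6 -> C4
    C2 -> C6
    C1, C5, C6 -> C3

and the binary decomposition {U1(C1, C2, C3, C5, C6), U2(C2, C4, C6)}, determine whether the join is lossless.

No

Common attributes: U1 ∩ U2 = {C2, C6}.
No dependency enlarges {C2, C6}, so (C2, C6)⁺ = {C2, C6}.
The closure contains neither all of U1 = {C1, C2, C3, C5, C6} nor all of U2 = {C2, C4, C6}, so the common attributes are not a superkey of either fragment. The join is lossy.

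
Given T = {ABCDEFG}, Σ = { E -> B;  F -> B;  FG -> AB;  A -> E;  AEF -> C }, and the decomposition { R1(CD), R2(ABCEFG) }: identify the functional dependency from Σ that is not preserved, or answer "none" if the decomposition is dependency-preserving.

none

E → B lies within R2.
F → B lies within R2.
FG → AB lies within R2.
A → E lies within R2.
AEF → C lies within R2.
Every dependency is enforceable on the fragments, so the decomposition is dependency-preserving.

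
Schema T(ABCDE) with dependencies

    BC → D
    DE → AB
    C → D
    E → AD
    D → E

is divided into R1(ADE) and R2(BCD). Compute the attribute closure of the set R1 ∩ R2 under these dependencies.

R1 ∩ R2 = {D}.
D → E applies, adding E
DE → AB applies, adding AB
Closure: {ABDE}.

ABDE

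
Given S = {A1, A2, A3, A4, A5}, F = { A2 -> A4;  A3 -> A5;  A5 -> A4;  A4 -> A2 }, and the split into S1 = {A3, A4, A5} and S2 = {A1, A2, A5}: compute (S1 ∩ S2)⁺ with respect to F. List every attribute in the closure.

S1 ∩ S2 = {A5}.
A5 → A4 applies, adding A4
A4 → A2 applies, adding A2
Closure: {A2, A4, A5}.

A2, A4, A5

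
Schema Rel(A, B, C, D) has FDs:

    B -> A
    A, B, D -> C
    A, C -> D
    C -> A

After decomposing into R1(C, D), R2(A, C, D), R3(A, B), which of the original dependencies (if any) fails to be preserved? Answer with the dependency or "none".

A, B, D -> C

Check A, B, D → C: no single fragment contains all of {A, B, C, D}, and the restricted closure of {A, B, D} across the fragments never reaches {C}.
B → A is preserved.
A, C → D is preserved.
C → A is preserved.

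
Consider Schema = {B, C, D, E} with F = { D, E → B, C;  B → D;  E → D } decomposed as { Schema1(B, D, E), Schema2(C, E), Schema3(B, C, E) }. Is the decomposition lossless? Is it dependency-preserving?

lossless and dependency-preserving

Lossless test (chase): Rows 1 and 3 agree on B; apply B→D and equate their D entries. Rows 1 and 2 agree on E; apply E→D and equate their D entries. Rows 1 and 2 agree on D, E; apply D, E→B, C and equate their B, C entries. Row 1 is now all distinguished symbols — the join is lossless.
Dependency preservation: D, E → B, C is not contained in any single fragment, but the restricted closure of its left-hand side across the fragments still reaches the right-hand side; the remaining FDs each lie inside some fragment. All dependencies are preserved.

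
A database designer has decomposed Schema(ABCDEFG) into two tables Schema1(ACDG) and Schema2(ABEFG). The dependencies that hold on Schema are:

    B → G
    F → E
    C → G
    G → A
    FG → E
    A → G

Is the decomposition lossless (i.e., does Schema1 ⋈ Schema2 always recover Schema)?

No

Common attributes: Schema1 ∩ Schema2 = {AG}.
No dependency enlarges {AG}, so (AG)⁺ = {AG}.
The closure contains neither all of Schema1 = {ACDG} nor all of Schema2 = {ABEFG}, so the common attributes are not a superkey of either fragment. The join is lossy.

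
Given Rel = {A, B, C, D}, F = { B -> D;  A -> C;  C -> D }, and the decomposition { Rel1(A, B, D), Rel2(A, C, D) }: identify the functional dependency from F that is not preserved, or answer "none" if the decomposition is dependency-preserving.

none

B → D lies within Rel1.
A → C lies within Rel2.
C → D lies within Rel2.
Every dependency is enforceable on the fragments, so the decomposition is dependency-preserving.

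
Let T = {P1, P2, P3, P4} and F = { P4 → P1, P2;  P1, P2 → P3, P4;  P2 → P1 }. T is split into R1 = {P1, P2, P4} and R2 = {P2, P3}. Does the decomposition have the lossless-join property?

Common attributes: R1 ∩ R2 = {P2}.
Closure of {P2}: P2 → P1 applies, adding P1; P1, P2 → P3, P4 applies, adding P3, P4. So (P2)⁺ = {P1, P2, P3, P4}.
This closure contains every attribute of R1, so R1 ∩ R2 → R1. The join is lossless.

Yes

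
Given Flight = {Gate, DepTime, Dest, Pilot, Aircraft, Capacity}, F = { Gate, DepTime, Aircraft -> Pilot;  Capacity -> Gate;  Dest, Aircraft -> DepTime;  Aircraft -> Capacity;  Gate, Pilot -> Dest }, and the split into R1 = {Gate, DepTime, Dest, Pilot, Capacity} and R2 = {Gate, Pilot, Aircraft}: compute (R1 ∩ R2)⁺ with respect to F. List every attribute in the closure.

R1 ∩ R2 = {Gate, Pilot}.
Gate, Pilot → Dest applies, adding Dest
Closure: {Gate, Dest, Pilot}.

Gate, Dest, Pilot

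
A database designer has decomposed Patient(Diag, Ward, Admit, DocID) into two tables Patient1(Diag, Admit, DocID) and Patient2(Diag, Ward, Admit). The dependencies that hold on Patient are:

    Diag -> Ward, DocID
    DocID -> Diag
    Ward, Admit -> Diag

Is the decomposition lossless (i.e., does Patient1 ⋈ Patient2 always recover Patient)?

Common attributes: Patient1 ∩ Patient2 = {Diag, Admit}.
Closure of {Diag, Admit}: Diag → Ward, DocID applies, adding Ward, DocID. So (Diag, Admit)⁺ = {Diag, Ward, Admit, DocID}.
This closure contains every attribute of Patient1, so Patient1 ∩ Patient2 → Patient1. The join is lossless.

Yes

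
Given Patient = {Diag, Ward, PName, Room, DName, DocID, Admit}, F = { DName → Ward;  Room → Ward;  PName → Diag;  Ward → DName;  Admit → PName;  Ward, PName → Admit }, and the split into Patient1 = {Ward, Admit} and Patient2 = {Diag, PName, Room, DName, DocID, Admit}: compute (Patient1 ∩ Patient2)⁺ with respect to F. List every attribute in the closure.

Diag, PName, Admit

Patient1 ∩ Patient2 = {Admit}.
Admit → PName applies, adding PName
PName → Diag applies, adding Diag
Closure: {Diag, PName, Admit}.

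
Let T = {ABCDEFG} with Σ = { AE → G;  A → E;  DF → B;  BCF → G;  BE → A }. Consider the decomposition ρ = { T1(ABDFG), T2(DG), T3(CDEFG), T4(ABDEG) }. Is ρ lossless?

Yes

Chase test. Columns are ABCDEFG; row i has aⱼ where attribute j ∈ Ti, else bᵢⱼ.
Initial tableau (one row per fragment):
  row 1: a1 a2 b13 a4 b15 a6 a7
  row 2: b21 b22 b23 a4 b25 b26 a7
  row 3: b31 b32 a3 a4 a5 a6 a7
  row 4: a1 a2 b43 a4 a5 b46 a7
Rows 1 and 4 agree on A; apply A→E and equate their E entries.
Rows 1 and 3 agree on DF; apply DF→B and equate their B entries.
Rows 1 and 3 agree on BE; apply BE→A and equate their A entries.
Row 3 is now all distinguished symbols — the join is lossless.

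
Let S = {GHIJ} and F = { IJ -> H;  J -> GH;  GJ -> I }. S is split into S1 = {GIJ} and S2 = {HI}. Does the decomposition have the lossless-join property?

No

Common attributes: S1 ∩ S2 = {I}.
No dependency enlarges {I}, so (I)⁺ = {I}.
The closure contains neither all of S1 = {GIJ} nor all of S2 = {HI}, so the common attributes are not a superkey of either fragment. The join is lossy.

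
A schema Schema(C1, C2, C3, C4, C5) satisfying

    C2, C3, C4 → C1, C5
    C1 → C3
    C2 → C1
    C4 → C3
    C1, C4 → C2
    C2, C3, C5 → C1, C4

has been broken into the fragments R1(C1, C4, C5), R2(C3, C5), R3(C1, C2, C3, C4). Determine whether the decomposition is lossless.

Chase test. Columns are C1, C2, C3, C4, C5; row i has aⱼ where attribute j ∈ Ri, else bᵢⱼ.
Initial tableau (one row per fragment):
  row 1: a1 b12 b13 a4 a5
  row 2: b21 b22 a3 b24 a5
  row 3: a1 a2 a3 a4 b35
Rows 1 and 3 agree on C1; apply C1→C3 and equate their C3 entries.
Rows 1 and 3 agree on C1, C4; apply C1, C4→C2 and equate their C2 entries.
Rows 1 and 3 agree on C2, C3, C4; apply C2, C3, C4→C1, C5 and equate their C1, C5 entries.
Row 1 is now all distinguished symbols — the join is lossless.

Yes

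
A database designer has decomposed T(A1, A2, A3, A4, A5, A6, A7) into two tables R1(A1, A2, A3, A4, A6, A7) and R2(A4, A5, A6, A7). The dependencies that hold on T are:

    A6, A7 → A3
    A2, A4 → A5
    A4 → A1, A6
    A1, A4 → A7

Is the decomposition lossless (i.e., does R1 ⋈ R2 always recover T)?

No

Common attributes: R1 ∩ R2 = {A4, A6, A7}.
Closure of {A4, A6, A7}: A6, A7 → A3 applies, adding A3; A4 → A1, A6 applies, adding A1. So (A4, A6, A7)⁺ = {A1, A3, A4, A6, A7}.
The closure contains neither all of R1 = {A1, A2, A3, A4, A6, A7} nor all of R2 = {A4, A5, A6, A7}, so the common attributes are not a superkey of either fragment. The join is lossy.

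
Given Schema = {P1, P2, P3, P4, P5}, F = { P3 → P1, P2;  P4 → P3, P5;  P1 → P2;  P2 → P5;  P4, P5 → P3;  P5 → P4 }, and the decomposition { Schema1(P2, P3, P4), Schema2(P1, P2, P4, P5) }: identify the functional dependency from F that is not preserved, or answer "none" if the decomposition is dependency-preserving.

none

P3 → P1, P2: restricted closure across fragments reaches P1, P2.
P4 → P3, P5: restricted closure across fragments reaches P3, P5.
P1 → P2 lies within Schema2.
P2 → P5 lies within Schema2.
P4, P5 → P3: restricted closure across fragments reaches P3.
P5 → P4 lies within Schema2.
Every dependency is enforceable on the fragments, so the decomposition is dependency-preserving.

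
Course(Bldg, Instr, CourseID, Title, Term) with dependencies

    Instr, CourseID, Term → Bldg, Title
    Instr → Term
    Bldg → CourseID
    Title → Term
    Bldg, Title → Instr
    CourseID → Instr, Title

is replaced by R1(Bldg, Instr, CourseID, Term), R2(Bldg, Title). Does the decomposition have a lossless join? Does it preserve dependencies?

Lossless test: (Bldg)⁺ = {Bldg, Instr, CourseID, Title, Term}, which contains all of one fragment — lossless.
Dependency preservation: the restricted closure of {Title} across the fragments never reaches {Term}, so Title → Term cannot be enforced without a join — not preserved.

lossless but not dependency-preserving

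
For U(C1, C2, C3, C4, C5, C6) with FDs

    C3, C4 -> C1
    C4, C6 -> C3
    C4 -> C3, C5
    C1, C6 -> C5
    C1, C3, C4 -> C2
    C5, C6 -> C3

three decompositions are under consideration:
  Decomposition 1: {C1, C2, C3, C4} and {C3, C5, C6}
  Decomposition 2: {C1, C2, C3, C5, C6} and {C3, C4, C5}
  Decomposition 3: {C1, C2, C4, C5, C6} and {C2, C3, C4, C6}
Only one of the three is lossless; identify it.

Decomposition 3

Decomposition 1: common = {C3}, closure = {C3} → lossy.
Decomposition 2: common = {C3, C5}, closure = {C3, C5} → lossy.
Decomposition 3: common = {C2, C4, C6}, closure = {C1, C2, C3, C4, C5, C6} → lossless.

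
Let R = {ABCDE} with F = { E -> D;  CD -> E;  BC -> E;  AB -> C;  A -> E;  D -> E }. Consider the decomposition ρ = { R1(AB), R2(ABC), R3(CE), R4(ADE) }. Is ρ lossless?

Chase test. Columns are ABCDE; row i has aⱼ where attribute j ∈ Ri, else bᵢⱼ.
Initial tableau (one row per fragment):
  row 1: a1 a2 b13 b14 b15
  row 2: a1 a2 a3 b24 b25
  row 3: b31 b32 a3 b34 a5
  row 4: a1 b42 b43 a4 a5
Rows 3 and 4 agree on E; apply E→D and equate their D entries.
Rows 1 and 2 agree on AB; apply AB→C and equate their C entries.
Rows 1 and 2 agree on A; apply A→E and equate their E entries.
Rows 1 and 4 agree on A; apply A→E and equate their E entries.
Rows 1 and 2 agree on E; apply E→D and equate their D entries.
Rows 1 and 3 agree on E; apply E→D and equate their D entries.
Row 1 is now all distinguished symbols — the join is lossless.

Yes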